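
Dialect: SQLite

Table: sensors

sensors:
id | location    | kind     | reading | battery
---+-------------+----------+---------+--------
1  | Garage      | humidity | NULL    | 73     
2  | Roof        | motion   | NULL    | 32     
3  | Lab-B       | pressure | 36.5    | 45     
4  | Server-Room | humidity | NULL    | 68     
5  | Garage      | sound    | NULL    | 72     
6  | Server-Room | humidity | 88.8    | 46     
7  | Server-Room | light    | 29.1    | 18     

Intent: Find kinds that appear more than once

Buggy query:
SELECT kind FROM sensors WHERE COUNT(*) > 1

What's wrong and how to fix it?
Bug: WHERE can't reference COUNT(*); aggregates are computed after WHERE

Fix: GROUP BY kind, then filter groups with HAVING COUNT(*) > 1

Corrected query:
SELECT kind FROM sensors GROUP BY kind HAVING COUNT(*) > 1

Result:
kind    
--------
humidity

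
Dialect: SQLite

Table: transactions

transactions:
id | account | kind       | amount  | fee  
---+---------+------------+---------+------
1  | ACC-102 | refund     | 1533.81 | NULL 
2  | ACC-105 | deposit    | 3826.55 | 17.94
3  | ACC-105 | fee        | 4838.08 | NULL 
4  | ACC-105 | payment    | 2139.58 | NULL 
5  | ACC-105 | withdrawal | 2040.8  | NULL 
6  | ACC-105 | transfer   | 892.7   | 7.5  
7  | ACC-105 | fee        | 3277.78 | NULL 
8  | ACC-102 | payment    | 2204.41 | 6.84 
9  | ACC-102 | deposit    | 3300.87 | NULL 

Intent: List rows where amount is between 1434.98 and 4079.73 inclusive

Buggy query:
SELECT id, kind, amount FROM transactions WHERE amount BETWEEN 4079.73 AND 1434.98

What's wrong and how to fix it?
Bug: The bounds are reversed; BETWEEN a AND b requires a <= b to match anything

Fix: Write BETWEEN 1434.98 AND 4079.73

Corrected query:
SELECT id, kind, amount FROM transactions WHERE amount BETWEEN 1434.98 AND 4079.73

Result:
id | kind       | amount 
---+------------+--------
1  | refund     | 1533.81
2  | deposit    | 3826.55
4  | payment    | 2139.58
5  | withdrawal | 2040.8 
7  | fee        | 3277.78
8  | payment    | 2204.41
9  | deposit    | 3300.87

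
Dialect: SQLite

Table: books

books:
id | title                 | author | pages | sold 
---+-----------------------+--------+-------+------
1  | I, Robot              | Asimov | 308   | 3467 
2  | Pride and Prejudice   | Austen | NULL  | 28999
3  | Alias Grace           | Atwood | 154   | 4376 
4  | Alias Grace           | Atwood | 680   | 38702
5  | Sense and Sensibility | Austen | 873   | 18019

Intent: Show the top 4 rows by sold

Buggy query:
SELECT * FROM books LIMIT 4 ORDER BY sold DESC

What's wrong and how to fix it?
Bug: ORDER BY cannot follow LIMIT; LIMIT is the final clause

Fix: Swap the clauses: ORDER BY first, then LIMIT

Corrected query:
SELECT * FROM books ORDER BY sold DESC LIMIT 4

Result:
id | title                 | author | pages | sold 
---+-----------------------+--------+-------+------
4  | Alias Grace           | Atwood | 680   | 38702
2  | Pride and Prejudice   | Austen | NULL  | 28999
5  | Sense and Sensibility | Austen | 873   | 18019
3  | Alias Grace           | Atwood | 154   | 4376 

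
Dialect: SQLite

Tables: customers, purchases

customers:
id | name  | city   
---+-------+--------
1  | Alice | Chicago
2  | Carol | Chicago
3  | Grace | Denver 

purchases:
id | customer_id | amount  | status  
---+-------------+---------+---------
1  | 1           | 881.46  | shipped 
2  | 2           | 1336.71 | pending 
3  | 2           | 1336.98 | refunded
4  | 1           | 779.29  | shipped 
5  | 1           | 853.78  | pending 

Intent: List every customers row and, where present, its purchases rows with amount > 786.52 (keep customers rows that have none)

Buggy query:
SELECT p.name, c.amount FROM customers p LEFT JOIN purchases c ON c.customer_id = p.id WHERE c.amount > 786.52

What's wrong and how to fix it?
Bug: A WHERE condition on the right-hand table after LEFT JOIN drops unmatched parents

Fix: Put 'c.amount > 786.52' in the JOIN's ON clause instead of WHERE

Corrected query:
SELECT p.name, c.amount FROM customers p LEFT JOIN purchases c ON c.customer_id = p.id AND c.amount > 786.52

Result:
name  | amount 
------+--------
Alice | 853.78 
Alice | 881.46 
Carol | 1336.71
Carol | 1336.98
Grace | NULL   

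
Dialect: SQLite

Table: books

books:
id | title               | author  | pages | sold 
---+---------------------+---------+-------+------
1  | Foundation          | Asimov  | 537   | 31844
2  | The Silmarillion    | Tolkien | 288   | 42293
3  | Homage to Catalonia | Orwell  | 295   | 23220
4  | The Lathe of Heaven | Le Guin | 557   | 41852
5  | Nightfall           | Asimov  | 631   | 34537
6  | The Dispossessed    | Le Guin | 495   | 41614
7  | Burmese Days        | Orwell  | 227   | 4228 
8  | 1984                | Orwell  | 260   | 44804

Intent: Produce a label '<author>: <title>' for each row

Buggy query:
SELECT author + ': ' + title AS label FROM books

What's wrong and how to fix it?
Bug: SQLite uses || for string concatenation; + coerces text to numbers (yielding 0)

Fix: Use the || operator for string concatenation

Corrected query:
SELECT author || ': ' || title AS label FROM books

Result:
label                       
----------------------------
Asimov: Foundation          
Tolkien: The Silmarillion   
Orwell: Homage to Catalonia 
Le Guin: The Lathe of Heaven
Asimov: Nightfall           
Le Guin: The Dispossessed   
Orwell: Burmese Days        
Orwell: 1984                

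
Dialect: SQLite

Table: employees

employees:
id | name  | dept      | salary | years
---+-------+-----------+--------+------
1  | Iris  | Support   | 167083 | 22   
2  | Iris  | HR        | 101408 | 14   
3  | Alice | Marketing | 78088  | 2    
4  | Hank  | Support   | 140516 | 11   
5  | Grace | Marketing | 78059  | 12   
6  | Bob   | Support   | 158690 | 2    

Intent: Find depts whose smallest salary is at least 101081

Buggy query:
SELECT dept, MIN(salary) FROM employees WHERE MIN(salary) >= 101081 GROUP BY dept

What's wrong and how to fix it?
Bug: Aggregates like MIN are computed per group after WHERE runs

Fix: Replace WHERE with HAVING after the GROUP BY

Corrected query:
SELECT dept, MIN(salary) FROM employees GROUP BY dept HAVING MIN(salary) >= 101081

Result:
dept    | MIN(salary)
--------+------------
HR      | 101408     
Support | 140516     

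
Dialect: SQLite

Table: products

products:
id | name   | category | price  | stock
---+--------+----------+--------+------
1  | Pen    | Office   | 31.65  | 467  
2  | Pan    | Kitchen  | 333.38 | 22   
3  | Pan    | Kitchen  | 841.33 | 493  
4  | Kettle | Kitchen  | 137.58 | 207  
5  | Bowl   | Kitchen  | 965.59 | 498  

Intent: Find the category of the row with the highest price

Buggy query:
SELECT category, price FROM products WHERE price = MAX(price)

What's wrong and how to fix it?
Bug: MAX(price) is an aggregate and cannot be used directly in WHERE

Fix: Wrap MAX in a scalar subquery so WHERE compares against a single value

Corrected query:
SELECT category, price FROM products WHERE price = (SELECT MAX(price) FROM products)

Result:
category | price 
---------+-------
Kitchen  | 965.59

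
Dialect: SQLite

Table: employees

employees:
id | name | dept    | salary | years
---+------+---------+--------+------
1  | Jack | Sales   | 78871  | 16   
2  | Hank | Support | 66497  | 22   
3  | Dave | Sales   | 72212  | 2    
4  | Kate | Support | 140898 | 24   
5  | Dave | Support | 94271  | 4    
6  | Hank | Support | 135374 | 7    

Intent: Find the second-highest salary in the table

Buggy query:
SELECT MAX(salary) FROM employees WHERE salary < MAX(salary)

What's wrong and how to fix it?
Bug: The inner MAX is an aggregate inside WHERE, which is not allowed

Fix: Compute the overall MAX in a subquery, then take MAX of rows below it

Corrected query:
SELECT MAX(salary) FROM employees WHERE salary < (SELECT MAX(salary) FROM employees)

Result:
MAX(salary)
-----------
135374     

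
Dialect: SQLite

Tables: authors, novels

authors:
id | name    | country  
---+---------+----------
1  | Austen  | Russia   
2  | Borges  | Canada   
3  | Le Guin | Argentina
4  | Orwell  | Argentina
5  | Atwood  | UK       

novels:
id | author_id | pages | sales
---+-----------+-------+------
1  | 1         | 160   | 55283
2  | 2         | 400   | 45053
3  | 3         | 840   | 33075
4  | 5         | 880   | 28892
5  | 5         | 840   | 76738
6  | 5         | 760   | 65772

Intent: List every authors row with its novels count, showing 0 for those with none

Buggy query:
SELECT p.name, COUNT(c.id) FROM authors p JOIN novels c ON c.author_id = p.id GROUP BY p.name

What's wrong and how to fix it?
Bug: INNER JOIN drops authors rows that have no matching novels rows

Fix: Switch to LEFT JOIN to retain unmatched parent rows

Corrected query:
SELECT p.name, COUNT(c.id) FROM authors p LEFT JOIN novels c ON c.author_id = p.id GROUP BY p.name

Result:
name    | COUNT(c.id)
--------+------------
Atwood  | 3          
Austen  | 1          
Borges  | 1          
Le Guin | 1          
Orwell  | 0          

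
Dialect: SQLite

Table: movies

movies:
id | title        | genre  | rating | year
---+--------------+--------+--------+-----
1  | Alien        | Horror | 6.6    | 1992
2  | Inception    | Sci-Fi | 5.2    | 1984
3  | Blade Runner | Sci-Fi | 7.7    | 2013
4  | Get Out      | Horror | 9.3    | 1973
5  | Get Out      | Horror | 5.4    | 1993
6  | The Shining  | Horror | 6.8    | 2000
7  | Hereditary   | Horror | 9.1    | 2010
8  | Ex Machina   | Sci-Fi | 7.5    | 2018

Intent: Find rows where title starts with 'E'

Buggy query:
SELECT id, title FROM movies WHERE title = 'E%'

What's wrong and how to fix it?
Bug: Wildcards only work with LIKE; '=' treats '%' as a literal character

Fix: Use LIKE for wildcard pattern matching

Corrected query:
SELECT id, title FROM movies WHERE title LIKE 'E%'

Result:
id | title     
---+-----------
8  | Ex Machina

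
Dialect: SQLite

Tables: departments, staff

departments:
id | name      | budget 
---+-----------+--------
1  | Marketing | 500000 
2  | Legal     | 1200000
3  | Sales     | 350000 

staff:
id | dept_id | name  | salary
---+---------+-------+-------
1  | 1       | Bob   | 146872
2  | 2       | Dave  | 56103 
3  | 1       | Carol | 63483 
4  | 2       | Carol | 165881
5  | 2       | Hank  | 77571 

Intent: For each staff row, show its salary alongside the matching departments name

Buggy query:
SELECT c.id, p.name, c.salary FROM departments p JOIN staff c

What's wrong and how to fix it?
Bug: Missing join condition: each staff row is matched to all departments rows instead of just its own

Fix: Specify the join condition linking the foreign key to the parent id

Corrected query:
SELECT c.id, p.name, c.salary FROM departments p JOIN staff c ON c.dept_id = p.id

Result:
id | name      | salary
---+-----------+-------
1  | Marketing | 146872
2  | Legal     | 56103 
3  | Marketing | 63483 
4  | Legal     | 165881
5  | Legal     | 77571 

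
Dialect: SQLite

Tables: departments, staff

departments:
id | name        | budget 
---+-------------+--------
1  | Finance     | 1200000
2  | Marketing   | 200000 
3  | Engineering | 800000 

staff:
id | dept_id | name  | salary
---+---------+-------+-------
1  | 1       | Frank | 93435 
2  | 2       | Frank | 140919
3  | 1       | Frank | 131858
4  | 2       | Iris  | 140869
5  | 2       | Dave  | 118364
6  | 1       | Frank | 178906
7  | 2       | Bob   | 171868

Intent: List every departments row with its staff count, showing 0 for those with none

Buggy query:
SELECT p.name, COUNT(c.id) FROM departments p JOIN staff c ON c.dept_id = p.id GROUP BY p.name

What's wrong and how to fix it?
Bug: INNER JOIN drops departments rows that have no matching staff rows

Fix: Use LEFT JOIN so parents without children still appear (COUNT(c.id) gives 0)

Corrected query:
SELECT p.name, COUNT(c.id) FROM departments p LEFT JOIN staff c ON c.dept_id = p.id GROUP BY p.name

Result:
name        | COUNT(c.id)
------------+------------
Engineering | 0          
Finance     | 3          
Marketing   | 4          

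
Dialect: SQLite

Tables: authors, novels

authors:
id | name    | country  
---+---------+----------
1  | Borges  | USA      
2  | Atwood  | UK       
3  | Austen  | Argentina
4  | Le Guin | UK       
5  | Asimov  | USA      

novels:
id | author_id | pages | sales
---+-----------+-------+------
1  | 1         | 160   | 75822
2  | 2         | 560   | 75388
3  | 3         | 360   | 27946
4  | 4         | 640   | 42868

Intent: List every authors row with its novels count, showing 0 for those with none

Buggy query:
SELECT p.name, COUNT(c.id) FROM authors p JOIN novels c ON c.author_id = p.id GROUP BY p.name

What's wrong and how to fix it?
Bug: INNER JOIN drops authors rows that have no matching novels rows

Fix: Switch to LEFT JOIN to retain unmatched parent rows

Corrected query:
SELECT p.name, COUNT(c.id) FROM authors p LEFT JOIN novels c ON c.author_id = p.id GROUP BY p.name

Result:
name    | COUNT(c.id)
--------+------------
Asimov  | 0          
Atwood  | 1          
Austen  | 1          
Borges  | 1          
Le Guin | 1          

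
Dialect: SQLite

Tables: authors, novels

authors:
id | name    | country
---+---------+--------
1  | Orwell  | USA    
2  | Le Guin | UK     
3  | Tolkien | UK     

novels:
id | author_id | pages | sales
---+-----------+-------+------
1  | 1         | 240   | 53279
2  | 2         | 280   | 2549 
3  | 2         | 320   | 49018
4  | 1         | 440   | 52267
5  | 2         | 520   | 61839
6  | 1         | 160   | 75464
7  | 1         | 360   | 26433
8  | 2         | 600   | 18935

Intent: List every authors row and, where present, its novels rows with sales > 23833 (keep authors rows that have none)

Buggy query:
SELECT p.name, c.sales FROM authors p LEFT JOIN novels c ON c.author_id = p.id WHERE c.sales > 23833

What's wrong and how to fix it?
Bug: Filtering c.sales in WHERE discards the NULL rows produced by LEFT JOIN, turning it into an inner join

Fix: Move the right-table condition into the ON clause so unmatched parents are kept

Corrected query:
SELECT p.name, c.sales FROM authors p LEFT JOIN novels c ON c.author_id = p.id AND c.sales > 23833

Result:
name    | sales
--------+------
Orwell  | 26433
Orwell  | 52267
Orwell  | 53279
Orwell  | 75464
Le Guin | 49018
Le Guin | 61839
Tolkien | NULL 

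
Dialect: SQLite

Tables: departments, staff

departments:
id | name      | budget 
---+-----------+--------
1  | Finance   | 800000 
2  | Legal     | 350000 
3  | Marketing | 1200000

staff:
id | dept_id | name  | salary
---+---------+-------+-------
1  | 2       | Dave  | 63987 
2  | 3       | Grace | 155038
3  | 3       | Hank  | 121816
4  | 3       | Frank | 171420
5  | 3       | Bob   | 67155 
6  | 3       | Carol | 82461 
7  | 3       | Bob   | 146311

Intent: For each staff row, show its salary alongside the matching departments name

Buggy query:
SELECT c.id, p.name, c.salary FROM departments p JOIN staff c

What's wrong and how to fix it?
Bug: JOIN with no ON clause produces a cartesian product; every staff row pairs with every departments row

Fix: Add ON c.dept_id = p.id to the JOIN

Corrected query:
SELECT c.id, p.name, c.salary FROM departments p JOIN staff c ON c.dept_id = p.id

Result:
id | name      | salary
---+-----------+-------
1  | Legal     | 63987 
2  | Marketing | 155038
3  | Marketing | 121816
4  | Marketing | 171420
5  | Marketing | 67155 
6  | Marketing | 82461 
7  | Marketing | 146311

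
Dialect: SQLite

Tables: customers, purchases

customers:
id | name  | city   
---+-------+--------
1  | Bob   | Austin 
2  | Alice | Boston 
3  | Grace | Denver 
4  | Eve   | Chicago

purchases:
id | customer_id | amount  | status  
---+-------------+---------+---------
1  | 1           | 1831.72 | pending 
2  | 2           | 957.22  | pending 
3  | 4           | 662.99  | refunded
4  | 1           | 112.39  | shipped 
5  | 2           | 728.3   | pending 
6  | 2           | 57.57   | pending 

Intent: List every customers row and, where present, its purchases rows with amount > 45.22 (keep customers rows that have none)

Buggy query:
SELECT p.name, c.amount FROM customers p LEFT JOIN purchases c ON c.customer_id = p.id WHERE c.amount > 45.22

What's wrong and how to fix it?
Bug: Filtering c.amount in WHERE discards the NULL rows produced by LEFT JOIN, turning it into an inner join

Fix: Move the right-table condition into the ON clause so unmatched parents are kept

Corrected query:
SELECT p.name, c.amount FROM customers p LEFT JOIN purchases c ON c.customer_id = p.id AND c.amount > 45.22

Result:
name  | amount 
------+--------
Bob   | 112.39 
Bob   | 1831.72
Alice | 57.57  
Alice | 728.3  
Alice | 957.22 
Grace | NULL   
Eve   | 662.99 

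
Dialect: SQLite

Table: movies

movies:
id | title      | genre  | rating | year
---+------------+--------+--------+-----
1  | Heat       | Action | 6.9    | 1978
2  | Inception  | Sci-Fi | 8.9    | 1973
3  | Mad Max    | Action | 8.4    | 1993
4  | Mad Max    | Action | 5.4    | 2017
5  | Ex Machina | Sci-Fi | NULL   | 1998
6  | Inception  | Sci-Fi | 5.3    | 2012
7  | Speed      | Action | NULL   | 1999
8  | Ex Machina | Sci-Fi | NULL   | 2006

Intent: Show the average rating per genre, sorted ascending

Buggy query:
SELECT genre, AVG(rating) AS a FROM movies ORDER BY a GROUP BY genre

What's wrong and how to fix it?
Bug: ORDER BY appears before GROUP BY; SQL clause order requires GROUP BY first

Fix: Reorder: SELECT … FROM … GROUP BY … ORDER BY …

Corrected query:
SELECT genre, AVG(rating) AS a FROM movies GROUP BY genre ORDER BY a

Result:
genre  | a  
-------+----
Action | 6.9
Sci-Fi | 7.1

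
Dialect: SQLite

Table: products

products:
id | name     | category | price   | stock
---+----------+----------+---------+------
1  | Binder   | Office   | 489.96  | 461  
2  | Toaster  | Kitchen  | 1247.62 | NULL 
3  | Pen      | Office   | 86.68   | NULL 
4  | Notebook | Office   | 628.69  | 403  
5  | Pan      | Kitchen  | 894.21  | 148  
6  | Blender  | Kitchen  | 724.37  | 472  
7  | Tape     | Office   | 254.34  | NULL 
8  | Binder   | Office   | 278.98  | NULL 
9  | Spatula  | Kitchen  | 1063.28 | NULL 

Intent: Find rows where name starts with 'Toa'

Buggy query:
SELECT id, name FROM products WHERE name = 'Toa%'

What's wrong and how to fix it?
Bug: Wildcards only work with LIKE; '=' treats '%' as a literal character

Fix: Use LIKE for wildcard pattern matching

Corrected query:
SELECT id, name FROM products WHERE name LIKE 'Toa%'

Result:
id | name   
---+--------
2  | Toaster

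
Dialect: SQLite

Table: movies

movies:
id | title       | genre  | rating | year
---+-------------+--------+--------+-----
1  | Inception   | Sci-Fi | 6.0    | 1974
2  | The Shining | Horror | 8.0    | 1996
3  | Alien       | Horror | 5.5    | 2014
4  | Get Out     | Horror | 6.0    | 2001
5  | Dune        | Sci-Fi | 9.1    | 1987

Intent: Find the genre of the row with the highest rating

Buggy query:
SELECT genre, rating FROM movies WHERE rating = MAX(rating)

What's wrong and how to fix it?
Bug: WHERE is evaluated per row; an aggregate over the whole table isn't defined there

Fix: Wrap MAX in a scalar subquery so WHERE compares against a single value

Corrected query:
SELECT genre, rating FROM movies WHERE rating = (SELECT MAX(rating) FROM movies)

Result:
genre  | rating
-------+-------
Sci-Fi | 9.1   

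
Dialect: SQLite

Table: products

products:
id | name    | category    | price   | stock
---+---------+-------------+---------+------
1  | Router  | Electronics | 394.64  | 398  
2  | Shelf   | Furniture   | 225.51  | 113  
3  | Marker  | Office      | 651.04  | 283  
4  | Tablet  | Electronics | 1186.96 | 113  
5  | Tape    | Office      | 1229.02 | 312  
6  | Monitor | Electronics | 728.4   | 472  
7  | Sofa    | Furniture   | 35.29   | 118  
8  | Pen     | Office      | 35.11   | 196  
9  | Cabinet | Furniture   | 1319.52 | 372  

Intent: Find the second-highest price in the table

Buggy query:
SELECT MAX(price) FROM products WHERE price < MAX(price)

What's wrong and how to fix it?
Bug: The inner MAX is an aggregate inside WHERE, which is not allowed

Fix: Put the inner MAX in a scalar subquery

Corrected query:
SELECT MAX(price) FROM products WHERE price < (SELECT MAX(price) FROM products)

Result:
MAX(price)
----------
1229.02   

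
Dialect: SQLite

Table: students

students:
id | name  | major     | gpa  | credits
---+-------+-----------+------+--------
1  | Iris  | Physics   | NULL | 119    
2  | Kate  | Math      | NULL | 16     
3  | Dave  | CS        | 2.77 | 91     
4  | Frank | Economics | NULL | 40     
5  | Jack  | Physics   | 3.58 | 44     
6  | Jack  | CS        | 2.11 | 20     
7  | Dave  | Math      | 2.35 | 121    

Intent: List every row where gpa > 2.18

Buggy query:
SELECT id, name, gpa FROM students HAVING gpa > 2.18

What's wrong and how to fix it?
Bug: This is a non-aggregate query (no GROUP BY, no aggregates), so in SQLite the HAVING clause is invalid here; a row-level condition belongs in WHERE

Fix: Replace HAVING with WHERE since the condition applies to individual rows

Corrected query:
SELECT id, name, gpa FROM students WHERE gpa > 2.18

Result:
id | name | gpa 
---+------+-----
3  | Dave | 2.77
5  | Jack | 3.58
7  | Dave | 2.35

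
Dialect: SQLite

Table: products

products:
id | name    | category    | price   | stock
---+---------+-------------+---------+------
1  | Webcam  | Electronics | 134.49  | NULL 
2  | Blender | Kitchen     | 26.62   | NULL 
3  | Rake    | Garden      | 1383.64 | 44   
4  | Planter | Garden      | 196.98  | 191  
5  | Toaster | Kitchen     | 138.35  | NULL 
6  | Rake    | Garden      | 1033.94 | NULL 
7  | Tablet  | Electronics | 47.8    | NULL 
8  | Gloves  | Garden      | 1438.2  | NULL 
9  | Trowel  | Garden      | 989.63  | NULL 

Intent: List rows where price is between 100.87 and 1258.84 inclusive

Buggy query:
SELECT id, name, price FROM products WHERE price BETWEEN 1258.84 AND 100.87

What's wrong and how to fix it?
Bug: The bounds are reversed; BETWEEN a AND b requires a <= b to match anything

Fix: Swap the bounds so the smaller value comes first

Corrected query:
SELECT id, name, price FROM products WHERE price BETWEEN 100.87 AND 1258.84

Result:
id | name    | price  
---+---------+--------
1  | Webcam  | 134.49 
4  | Planter | 196.98 
5  | Toaster | 138.35 
6  | Rake    | 1033.94
9  | Trowel  | 989.63 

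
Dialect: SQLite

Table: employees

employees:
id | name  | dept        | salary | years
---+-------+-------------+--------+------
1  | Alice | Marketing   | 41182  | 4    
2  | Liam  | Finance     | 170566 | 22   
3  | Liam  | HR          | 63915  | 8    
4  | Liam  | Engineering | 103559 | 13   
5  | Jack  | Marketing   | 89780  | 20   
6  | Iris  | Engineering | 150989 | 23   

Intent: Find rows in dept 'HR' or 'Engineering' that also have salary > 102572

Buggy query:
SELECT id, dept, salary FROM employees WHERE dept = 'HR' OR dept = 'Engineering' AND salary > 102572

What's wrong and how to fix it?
Bug: Without parentheses, AND is evaluated before OR, so the salary filter only applies to the 'Engineering' branch

Fix: Group the OR with parentheses (or use IN), then AND the threshold

Corrected query:
SELECT id, dept, salary FROM employees WHERE (dept = 'HR' OR dept = 'Engineering') AND salary > 102572

Result:
id | dept        | salary
---+-------------+-------
4  | Engineering | 103559
6  | Engineering | 150989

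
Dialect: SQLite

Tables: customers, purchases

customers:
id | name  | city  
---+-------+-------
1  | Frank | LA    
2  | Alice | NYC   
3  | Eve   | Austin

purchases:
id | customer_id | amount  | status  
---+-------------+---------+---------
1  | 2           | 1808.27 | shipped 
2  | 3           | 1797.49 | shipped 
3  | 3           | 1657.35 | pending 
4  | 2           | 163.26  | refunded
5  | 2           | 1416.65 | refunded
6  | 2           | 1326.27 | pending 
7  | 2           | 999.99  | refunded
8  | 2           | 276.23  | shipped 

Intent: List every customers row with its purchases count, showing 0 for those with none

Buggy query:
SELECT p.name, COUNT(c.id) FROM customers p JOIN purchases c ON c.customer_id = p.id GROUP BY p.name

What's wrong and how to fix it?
Bug: An inner join excludes parents with zero children

Fix: Switch to LEFT JOIN to retain unmatched parent rows

Corrected query:
SELECT p.name, COUNT(c.id) FROM customers p LEFT JOIN purchases c ON c.customer_id = p.id GROUP BY p.name

Result:
name  | COUNT(c.id)
------+------------
Alice | 6          
Eve   | 2          
Frank | 0          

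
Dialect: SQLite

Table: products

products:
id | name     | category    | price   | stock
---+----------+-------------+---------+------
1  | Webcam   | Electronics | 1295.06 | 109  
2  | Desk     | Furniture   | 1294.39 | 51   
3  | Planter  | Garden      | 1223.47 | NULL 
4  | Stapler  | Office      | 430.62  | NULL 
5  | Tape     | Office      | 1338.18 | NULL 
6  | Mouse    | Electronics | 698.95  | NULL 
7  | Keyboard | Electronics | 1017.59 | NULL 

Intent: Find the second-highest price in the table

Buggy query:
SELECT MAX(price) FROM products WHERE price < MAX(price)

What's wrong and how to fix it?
Bug: MAX(price) on the right of the comparison is an aggregate-in-WHERE error

Fix: Compute the overall MAX in a subquery, then take MAX of rows below it

Corrected query:
SELECT MAX(price) FROM products WHERE price < (SELECT MAX(price) FROM products)

Result:
MAX(price)
----------
1295.06   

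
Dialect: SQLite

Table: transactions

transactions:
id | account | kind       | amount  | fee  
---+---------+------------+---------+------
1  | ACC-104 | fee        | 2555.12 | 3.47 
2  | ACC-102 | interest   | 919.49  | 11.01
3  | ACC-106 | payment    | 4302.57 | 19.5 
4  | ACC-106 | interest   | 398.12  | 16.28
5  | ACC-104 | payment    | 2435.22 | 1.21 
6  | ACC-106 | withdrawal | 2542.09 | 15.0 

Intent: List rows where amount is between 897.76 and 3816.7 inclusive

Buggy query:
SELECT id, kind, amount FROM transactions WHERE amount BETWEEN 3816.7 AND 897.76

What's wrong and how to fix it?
Bug: BETWEEN expects the lower bound first; with 3816.7 AND 897.76 the range is empty

Fix: Swap the bounds so the smaller value comes first

Corrected query:
SELECT id, kind, amount FROM transactions WHERE amount BETWEEN 897.76 AND 3816.7

Result:
id | kind       | amount 
---+------------+--------
1  | fee        | 2555.12
2  | interest   | 919.49 
5  | payment    | 2435.22
6  | withdrawal | 2542.09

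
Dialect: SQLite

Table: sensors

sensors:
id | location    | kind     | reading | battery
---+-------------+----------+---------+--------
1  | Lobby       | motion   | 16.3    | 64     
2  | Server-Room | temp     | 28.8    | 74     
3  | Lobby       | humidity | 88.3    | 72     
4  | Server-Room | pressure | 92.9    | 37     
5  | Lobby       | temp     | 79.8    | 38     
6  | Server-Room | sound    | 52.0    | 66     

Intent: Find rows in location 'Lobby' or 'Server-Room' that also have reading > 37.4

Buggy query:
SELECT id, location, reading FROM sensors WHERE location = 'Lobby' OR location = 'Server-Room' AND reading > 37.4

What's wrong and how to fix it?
Bug: Without parentheses, AND is evaluated before OR, so the reading filter only applies to the 'Server-Room' branch

Fix: Add parentheses around the OR so the AND applies to both alternatives

Corrected query:
SELECT id, location, reading FROM sensors WHERE (location = 'Lobby' OR location = 'Server-Room') AND reading > 37.4

Result:
id | location    | reading
---+-------------+--------
3  | Lobby       | 88.3   
4  | Server-Room | 92.9   
5  | Lobby       | 79.8   
6  | Server-Room | 52     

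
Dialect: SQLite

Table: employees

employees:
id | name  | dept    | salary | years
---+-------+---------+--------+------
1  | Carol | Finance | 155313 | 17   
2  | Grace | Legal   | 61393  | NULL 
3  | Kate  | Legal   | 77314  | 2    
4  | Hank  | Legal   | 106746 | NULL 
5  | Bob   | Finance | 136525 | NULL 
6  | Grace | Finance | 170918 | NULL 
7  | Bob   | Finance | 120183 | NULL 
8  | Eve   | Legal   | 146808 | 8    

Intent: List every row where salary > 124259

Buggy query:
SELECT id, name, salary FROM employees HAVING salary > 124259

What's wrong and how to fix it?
Bug: HAVING filters the output of aggregation, but this query has no GROUP BY and no aggregate functions, so SQLite rejects it (HAVING clause on a non-aggregate query); the condition here is per row

Fix: Replace HAVING with WHERE since the condition applies to individual rows

Corrected query:
SELECT id, name, salary FROM employees WHERE salary > 124259

Result:
id | name  | salary
---+-------+-------
1  | Carol | 155313
5  | Bob   | 136525
6  | Grace | 170918
8  | Eve   | 146808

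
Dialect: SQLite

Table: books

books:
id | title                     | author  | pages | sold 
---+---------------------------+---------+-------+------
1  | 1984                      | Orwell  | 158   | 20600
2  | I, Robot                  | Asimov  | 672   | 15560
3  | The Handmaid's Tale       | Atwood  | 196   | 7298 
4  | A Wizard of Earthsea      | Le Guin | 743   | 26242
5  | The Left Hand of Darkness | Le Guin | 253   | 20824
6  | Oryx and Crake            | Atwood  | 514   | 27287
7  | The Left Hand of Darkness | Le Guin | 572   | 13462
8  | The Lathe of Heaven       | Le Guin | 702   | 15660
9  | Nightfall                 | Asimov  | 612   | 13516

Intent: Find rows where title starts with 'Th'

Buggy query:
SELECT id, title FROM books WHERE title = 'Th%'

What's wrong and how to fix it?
Bug: '=' compares the literal string including the % character; pattern matching needs LIKE

Fix: Replace '=' with LIKE so 'Th%' is treated as a pattern

Corrected query:
SELECT id, title FROM books WHERE title LIKE 'Th%'

Result:
id | title                    
---+--------------------------
3  | The Handmaid's Tale      
5  | The Left Hand of Darkness
7  | The Left Hand of Darkness
8  | The Lathe of Heaven      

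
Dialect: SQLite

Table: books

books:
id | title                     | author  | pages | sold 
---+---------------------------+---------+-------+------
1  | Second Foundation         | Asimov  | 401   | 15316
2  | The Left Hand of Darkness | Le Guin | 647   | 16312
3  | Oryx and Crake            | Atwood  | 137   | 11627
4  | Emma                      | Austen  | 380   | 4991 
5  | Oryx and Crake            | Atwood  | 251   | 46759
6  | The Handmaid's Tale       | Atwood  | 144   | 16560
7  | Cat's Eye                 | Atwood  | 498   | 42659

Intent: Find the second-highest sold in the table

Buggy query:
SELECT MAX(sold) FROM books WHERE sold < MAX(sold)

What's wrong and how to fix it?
Bug: The inner MAX is an aggregate inside WHERE, which is not allowed

Fix: Put the inner MAX in a scalar subquery

Corrected query:
SELECT MAX(sold) FROM books WHERE sold < (SELECT MAX(sold) FROM books)

Result:
MAX(sold)
---------
42659    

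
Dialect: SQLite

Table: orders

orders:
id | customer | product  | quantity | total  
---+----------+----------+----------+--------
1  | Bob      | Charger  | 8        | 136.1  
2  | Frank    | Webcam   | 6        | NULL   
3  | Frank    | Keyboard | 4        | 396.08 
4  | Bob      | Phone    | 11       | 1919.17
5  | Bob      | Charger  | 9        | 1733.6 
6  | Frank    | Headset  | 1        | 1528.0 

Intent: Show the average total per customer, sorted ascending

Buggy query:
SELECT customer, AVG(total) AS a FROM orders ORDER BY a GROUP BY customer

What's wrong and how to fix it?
Bug: GROUP BY must precede ORDER BY

Fix: Reorder: SELECT … FROM … GROUP BY … ORDER BY …

Corrected query:
SELECT customer, AVG(total) AS a FROM orders GROUP BY customer ORDER BY a

Result:
customer | a          
---------+------------
Frank    | 962.04     
Bob      | 1262.956667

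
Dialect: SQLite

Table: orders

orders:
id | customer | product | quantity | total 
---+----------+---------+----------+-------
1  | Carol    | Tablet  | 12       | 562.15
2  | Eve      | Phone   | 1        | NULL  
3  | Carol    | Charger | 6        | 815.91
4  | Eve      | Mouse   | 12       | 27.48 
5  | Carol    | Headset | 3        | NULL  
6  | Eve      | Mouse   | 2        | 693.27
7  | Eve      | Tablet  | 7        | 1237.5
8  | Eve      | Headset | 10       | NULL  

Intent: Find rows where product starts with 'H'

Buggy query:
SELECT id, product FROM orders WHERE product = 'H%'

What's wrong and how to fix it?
Bug: Wildcards only work with LIKE; '=' treats '%' as a literal character

Fix: Replace '=' with LIKE so 'H%' is treated as a pattern

Corrected query:
SELECT id, product FROM orders WHERE product LIKE 'H%'

Result:
id | product
---+--------
5  | Headset
8  | Headset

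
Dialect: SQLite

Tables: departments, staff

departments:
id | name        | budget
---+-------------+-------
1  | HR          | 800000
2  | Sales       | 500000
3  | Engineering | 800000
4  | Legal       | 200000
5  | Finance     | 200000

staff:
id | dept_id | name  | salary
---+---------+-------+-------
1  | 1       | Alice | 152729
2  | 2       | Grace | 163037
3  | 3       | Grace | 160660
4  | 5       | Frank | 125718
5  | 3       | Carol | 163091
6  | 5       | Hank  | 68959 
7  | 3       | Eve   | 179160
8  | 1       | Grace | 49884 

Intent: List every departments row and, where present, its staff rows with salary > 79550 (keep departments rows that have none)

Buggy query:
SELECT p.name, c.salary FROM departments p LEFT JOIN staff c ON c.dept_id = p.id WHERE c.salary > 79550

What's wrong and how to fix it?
Bug: A WHERE condition on the right-hand table after LEFT JOIN drops unmatched parents

Fix: Move the right-table condition into the ON clause so unmatched parents are kept

Corrected query:
SELECT p.name, c.salary FROM departments p LEFT JOIN staff c ON c.dept_id = p.id AND c.salary > 79550

Result:
name        | salary
------------+-------
HR          | 152729
Sales       | 163037
Engineering | 160660
Engineering | 163091
Engineering | 179160
Legal       | NULL  
Finance     | 125718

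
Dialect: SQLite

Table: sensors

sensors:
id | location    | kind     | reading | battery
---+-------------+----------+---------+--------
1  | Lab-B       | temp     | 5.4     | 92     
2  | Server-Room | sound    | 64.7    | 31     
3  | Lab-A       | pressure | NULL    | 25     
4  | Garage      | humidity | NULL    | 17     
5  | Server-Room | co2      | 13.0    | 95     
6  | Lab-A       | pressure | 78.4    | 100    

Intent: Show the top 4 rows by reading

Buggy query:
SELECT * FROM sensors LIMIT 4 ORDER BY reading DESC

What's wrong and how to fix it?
Bug: LIMIT must come after ORDER BY

Fix: Swap the clauses: ORDER BY first, then LIMIT

Corrected query:
SELECT * FROM sensors ORDER BY reading DESC LIMIT 4

Result:
id | location    | kind     | reading | battery
---+-------------+----------+---------+--------
6  | Lab-A       | pressure | 78.4    | 100    
2  | Server-Room | sound    | 64.7    | 31     
5  | Server-Room | co2      | 13      | 95     
1  | Lab-B       | temp     | 5.4     | 92     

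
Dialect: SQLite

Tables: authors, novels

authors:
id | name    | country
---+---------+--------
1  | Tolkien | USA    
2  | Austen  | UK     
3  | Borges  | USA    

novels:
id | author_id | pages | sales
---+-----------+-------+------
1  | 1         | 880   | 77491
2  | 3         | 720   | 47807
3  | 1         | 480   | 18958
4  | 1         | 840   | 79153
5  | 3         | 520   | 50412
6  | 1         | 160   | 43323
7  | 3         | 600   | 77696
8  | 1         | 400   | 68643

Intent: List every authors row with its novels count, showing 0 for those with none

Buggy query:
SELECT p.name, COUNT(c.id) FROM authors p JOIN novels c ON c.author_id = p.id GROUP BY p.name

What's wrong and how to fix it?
Bug: INNER JOIN drops authors rows that have no matching novels rows

Fix: Use LEFT JOIN so parents without children still appear (COUNT(c.id) gives 0)

Corrected query:
SELECT p.name, COUNT(c.id) FROM authors p LEFT JOIN novels c ON c.author_id = p.id GROUP BY p.name

Result:
name    | COUNT(c.id)
--------+------------
Austen  | 0          
Borges  | 3          
Tolkien | 5          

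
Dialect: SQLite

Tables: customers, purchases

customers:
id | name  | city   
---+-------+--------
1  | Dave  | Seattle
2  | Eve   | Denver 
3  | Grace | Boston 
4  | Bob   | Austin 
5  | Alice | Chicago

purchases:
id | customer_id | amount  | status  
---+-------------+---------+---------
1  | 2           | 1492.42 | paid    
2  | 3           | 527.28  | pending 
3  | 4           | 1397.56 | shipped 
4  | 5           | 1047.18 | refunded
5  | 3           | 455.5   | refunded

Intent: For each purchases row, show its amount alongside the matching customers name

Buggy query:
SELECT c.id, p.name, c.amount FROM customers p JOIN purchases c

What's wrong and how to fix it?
Bug: JOIN with no ON clause produces a cartesian product; every purchases row pairs with every customers row

Fix: Add ON c.customer_id = p.id to the JOIN

Corrected query:
SELECT c.id, p.name, c.amount FROM customers p JOIN purchases c ON c.customer_id = p.id

Result:
id | name  | amount 
---+-------+--------
1  | Eve   | 1492.42
2  | Grace | 527.28 
3  | Bob   | 1397.56
4  | Alice | 1047.18
5  | Grace | 455.5  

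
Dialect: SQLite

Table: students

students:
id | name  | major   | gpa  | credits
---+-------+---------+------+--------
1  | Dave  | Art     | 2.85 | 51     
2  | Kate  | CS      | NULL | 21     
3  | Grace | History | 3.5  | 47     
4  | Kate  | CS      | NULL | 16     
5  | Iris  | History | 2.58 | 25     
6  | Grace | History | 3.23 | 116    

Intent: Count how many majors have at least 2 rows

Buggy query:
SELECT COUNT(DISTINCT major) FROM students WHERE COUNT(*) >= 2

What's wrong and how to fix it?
Bug: WHERE filters individual rows, not groups, so a group-level COUNT is invalid there

Fix: Group first with HAVING COUNT(*) >= 2, then COUNT the resulting groups

Corrected query:
SELECT COUNT(*) FROM (SELECT major FROM students GROUP BY major HAVING COUNT(*) >= 2)

Result:
COUNT(*)
--------
2       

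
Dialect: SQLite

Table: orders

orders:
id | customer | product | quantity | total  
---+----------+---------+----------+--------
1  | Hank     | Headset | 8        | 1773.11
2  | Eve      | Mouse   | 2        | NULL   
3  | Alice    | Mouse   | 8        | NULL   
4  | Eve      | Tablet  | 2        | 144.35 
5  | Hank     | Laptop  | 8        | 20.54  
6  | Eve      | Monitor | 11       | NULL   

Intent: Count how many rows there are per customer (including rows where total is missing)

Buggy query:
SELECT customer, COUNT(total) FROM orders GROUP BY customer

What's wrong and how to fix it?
Bug: COUNT(total) skips NULLs, so groups with missing total are undercounted

Fix: Use COUNT(*) to count all rows regardless of NULL

Corrected query:
SELECT customer, COUNT(*) FROM orders GROUP BY customer

Result:
customer | COUNT(*)
---------+---------
Alice    | 1       
Eve      | 3       
Hank     | 2       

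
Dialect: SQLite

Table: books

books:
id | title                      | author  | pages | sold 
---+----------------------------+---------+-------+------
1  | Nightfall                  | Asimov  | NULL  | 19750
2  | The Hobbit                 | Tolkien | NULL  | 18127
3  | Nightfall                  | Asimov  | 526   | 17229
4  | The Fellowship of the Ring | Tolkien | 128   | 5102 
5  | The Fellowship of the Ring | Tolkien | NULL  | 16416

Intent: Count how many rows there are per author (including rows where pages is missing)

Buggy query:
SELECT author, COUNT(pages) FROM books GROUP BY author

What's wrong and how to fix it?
Bug: COUNT(column) counts non-NULL values only; rows with NULL pages aren't counted

Fix: Use COUNT(*) to count all rows regardless of NULL

Corrected query:
SELECT author, COUNT(*) FROM books GROUP BY author

Result:
author  | COUNT(*)
--------+---------
Asimov  | 2       
Tolkien | 3       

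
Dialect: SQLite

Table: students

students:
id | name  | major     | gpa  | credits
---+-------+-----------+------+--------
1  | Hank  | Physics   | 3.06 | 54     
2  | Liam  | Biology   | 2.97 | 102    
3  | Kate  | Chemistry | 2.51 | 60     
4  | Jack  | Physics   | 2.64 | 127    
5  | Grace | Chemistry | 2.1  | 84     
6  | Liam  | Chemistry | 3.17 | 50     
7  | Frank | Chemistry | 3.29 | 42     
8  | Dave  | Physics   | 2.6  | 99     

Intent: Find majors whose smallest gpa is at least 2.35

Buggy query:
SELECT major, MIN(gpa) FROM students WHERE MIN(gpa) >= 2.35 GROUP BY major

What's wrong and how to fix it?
Bug: Aggregates like MIN are computed per group after WHERE runs

Fix: Use HAVING for the per-group MIN condition

Corrected query:
SELECT major, MIN(gpa) FROM students GROUP BY major HAVING MIN(gpa) >= 2.35

Result:
major   | MIN(gpa)
--------+---------
Biology | 2.97    
Physics | 2.6     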